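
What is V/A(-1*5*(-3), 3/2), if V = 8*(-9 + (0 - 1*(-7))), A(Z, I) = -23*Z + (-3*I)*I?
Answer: 64/1407 ≈ 0.045487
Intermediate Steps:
A(Z, I) = -23*Z - 3*I**2
V = -16 (V = 8*(-9 + (0 + 7)) = 8*(-9 + 7) = 8*(-2) = -16)
V/A(-1*5*(-3), 3/2) = -16/(-23*(-1*5)*(-3) - 3*(3/2)**2) = -16/(-(-115)*(-3) - 3*(3*(1/2))**2) = -16/(-23*15 - 3*(3/2)**2) = -16/(-345 - 3*9/4) = -16/(-345 - 27/4) = -16/(-1407/4) = -16*(-4/1407) = 64/1407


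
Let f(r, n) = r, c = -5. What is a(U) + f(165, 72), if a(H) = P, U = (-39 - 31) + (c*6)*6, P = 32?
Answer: 197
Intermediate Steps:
U = -250 (U = (-39 - 31) - 5*6*6 = -70 - 30*6 = -70 - 180 = -250)
a(H) = 32
a(U) + f(165, 72) = 32 + 165 = 197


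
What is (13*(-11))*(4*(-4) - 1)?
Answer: 2431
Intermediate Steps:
(13*(-11))*(4*(-4) - 1) = -143*(-16 - 1) = -143*(-17) = 2431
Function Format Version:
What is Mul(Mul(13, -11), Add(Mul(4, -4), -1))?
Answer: 2431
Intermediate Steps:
Mul(Mul(13, -11), Add(Mul(4, -4), -1)) = Mul(-143, Add(-16, -1)) = Mul(-143, -17) = 2431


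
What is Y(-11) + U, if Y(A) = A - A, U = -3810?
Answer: -3810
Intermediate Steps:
Y(A) = 0
Y(-11) + U = 0 - 3810 = -3810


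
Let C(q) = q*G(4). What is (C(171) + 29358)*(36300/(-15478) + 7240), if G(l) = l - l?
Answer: 1644406461180/7739 ≈ 2.1248e+8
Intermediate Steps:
G(l) = 0
C(q) = 0 (C(q) = q*0 = 0)
(C(171) + 29358)*(36300/(-15478) + 7240) = (0 + 29358)*(36300/(-15478) + 7240) = 29358*(36300*(-1/15478) + 7240) = 29358*(-18150/7739 + 7240) = 29358*(56012210/7739) = 1644406461180/7739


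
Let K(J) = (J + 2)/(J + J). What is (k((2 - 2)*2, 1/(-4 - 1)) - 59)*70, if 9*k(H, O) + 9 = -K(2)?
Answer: -37870/9 ≈ -4207.8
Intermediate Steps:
K(J) = (2 + J)/(2*J) (K(J) = (2 + J)/((2*J)) = (2 + J)*(1/(2*J)) = (2 + J)/(2*J))
k(H, O) = -10/9 (k(H, O) = -1 + (-(2 + 2)/(2*2))/9 = -1 + (-4/(2*2))/9 = -1 + (-1*1)/9 = -1 + (⅑)*(-1) = -1 - ⅑ = -10/9)
(k((2 - 2)*2, 1/(-4 - 1)) - 59)*70 = (-10/9 - 59)*70 = -541/9*70 = -37870/9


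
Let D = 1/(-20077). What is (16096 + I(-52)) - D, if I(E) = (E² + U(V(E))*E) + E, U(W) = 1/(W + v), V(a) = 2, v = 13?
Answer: 5645009951/301155 ≈ 18745.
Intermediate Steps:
U(W) = 1/(13 + W) (U(W) = 1/(W + 13) = 1/(13 + W))
I(E) = E² + 16*E/15 (I(E) = (E² + E/(13 + 2)) + E = (E² + E/15) + E = E² + 16*E/15)
D = -1/20077 ≈ -4.9808e-5
(16096 + I(-52)) - D = (16096 + (1/15)*(-52)*(16 + 15*(-52))) - 1*(-1/20077) = (16096 + (1/15)*(-52)*(16 - 780)) + 1/20077 = (16096 + (1/15)*(-52)*(-764)) + 1/20077 = (16096 + 39728/15) + 1/20077 = 281168/15 + 1/20077 = 5645009951/301155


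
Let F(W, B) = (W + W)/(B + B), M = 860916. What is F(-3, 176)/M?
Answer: -1/50507072 ≈ -1.9799e-8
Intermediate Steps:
F(W, B) = W/B (F(W, B) = (2*W)/((2*B)) = (2*W)*(1/(2*B)) = W/B)
F(-3, 176)/M = -3/176/860916 = -3*1/176*(1/860916) = -3/176*1/860916 = -1/50507072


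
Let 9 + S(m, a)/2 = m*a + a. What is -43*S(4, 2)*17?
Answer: -1462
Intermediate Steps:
S(m, a) = -18 + 2*a + 2*a*m (S(m, a) = -18 + 2*(m*a + a) = -18 + 2*(a*m + a) = -18 + 2*(a + a*m) = -18 + (2*a + 2*a*m) = -18 + 2*a + 2*a*m)
-43*S(4, 2)*17 = -43*(-18 + 2*2 + 2*2*4)*17 = -43*(-18 + 4 + 16)*17 = -43*2*17 = -86*17 = -1462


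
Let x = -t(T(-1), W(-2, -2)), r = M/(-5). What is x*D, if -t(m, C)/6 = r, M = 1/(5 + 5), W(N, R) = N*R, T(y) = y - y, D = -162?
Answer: 486/25 ≈ 19.440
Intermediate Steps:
T(y) = 0
M = 1/10 ≈ 0.10000
r = -1/50 (r = (1/10)/(-5) = (1/10)*(-1/5) = -1/50 ≈ -0.020000)
t(m, C) = 3/25 (t(m, C) = -6*(-1/50) = 3/25)
x = -3/25 (x = -1*3/25 = -3/25 ≈ -0.12000)
x*D = -3/25*(-162) = 486/25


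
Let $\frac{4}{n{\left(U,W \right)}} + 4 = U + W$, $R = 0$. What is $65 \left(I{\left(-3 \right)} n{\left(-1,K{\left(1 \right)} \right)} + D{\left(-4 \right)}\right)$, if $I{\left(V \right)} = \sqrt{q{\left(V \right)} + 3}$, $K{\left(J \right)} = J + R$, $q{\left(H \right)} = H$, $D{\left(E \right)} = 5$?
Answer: $325$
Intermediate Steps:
$K{\left(J \right)} = J$ ($K{\left(J \right)} = J + 0 = J$)
$n{\left(U,W \right)} = \frac{4}{-4 + U + W}$ ($n{\left(U,W \right)} = \frac{4}{-4 + \left(U + W\right)} = \frac{4}{-4 + U + W}$)
$I{\left(V \right)} = \sqrt{3 + V}$ ($I{\left(V \right)} = \sqrt{V + 3} = \sqrt{3 + V}$)
$65 \left(I{\left(-3 \right)} n{\left(-1,K{\left(1 \right)} \right)} + D{\left(-4 \right)}\right) = 65 \left(\sqrt{3 - 3} \frac{4}{-4 - 1 + 1} + 5\right) = 65 \left(\sqrt{0} \frac{4}{-4} + 5\right) = 65 \left(0 \cdot 4 \left(- \frac{1}{4}\right) + 5\right) = 65 \left(0 \left(-1\right) + 5\right) = 65 \left(0 + 5\right) = 65 \cdot 5 = 325$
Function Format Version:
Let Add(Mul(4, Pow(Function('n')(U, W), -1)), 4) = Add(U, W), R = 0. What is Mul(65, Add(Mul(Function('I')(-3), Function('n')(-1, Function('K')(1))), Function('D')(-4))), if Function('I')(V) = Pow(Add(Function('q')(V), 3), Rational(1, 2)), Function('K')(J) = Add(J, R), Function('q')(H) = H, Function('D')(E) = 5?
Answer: 325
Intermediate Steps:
Function('K')(J) = J (Function('K')(J) = Add(J, 0) = J)
Function('n')(U, W) = Mul(4, Pow(Add(-4, U, W), -1)) (Function('n')(U, W) = Mul(4, Pow(Add(-4, Add(U, W)), -1)) = Mul(4, Pow(Add(-4, U, W), -1)))
Function('I')(V) = Pow(Add(3, V), Rational(1, 2)) (Function('I')(V) = Pow(Add(V, 3), Rational(1, 2)) = Pow(Add(3, V), Rational(1, 2)))
Mul(65, Add(Mul(Function('I')(-3), Function('n')(-1, Function('K')(1))), Function('D')(-4))) = Mul(65, Add(Mul(Pow(Add(3, -3), Rational(1, 2)), Mul(4, Pow(Add(-4, -1, 1), -1))), 5)) = Mul(65, Add(Mul(Pow(0, Rational(1, 2)), Mul(4, Pow(-4, -1))), 5)) = Mul(65, Add(Mul(0, Mul(4, Rational(-1, 4))), 5)) = Mul(65, Add(Mul(0, -1), 5)) = Mul(65, Add(0, 5)) = Mul(65, 5) = 325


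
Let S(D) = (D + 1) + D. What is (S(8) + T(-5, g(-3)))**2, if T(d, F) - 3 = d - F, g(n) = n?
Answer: 324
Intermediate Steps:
S(D) = 1 + 2*D (S(D) = (1 + D) + D = 1 + 2*D)
T(d, F) = 3 + d - F (T(d, F) = 3 + (d - F) = 3 + d - F)
(S(8) + T(-5, g(-3)))**2 = ((1 + 2*8) + (3 - 5 - 1*(-3)))**2 = ((1 + 16) + (3 - 5 + 3))**2 = (17 + 1)**2 = 18**2 = 324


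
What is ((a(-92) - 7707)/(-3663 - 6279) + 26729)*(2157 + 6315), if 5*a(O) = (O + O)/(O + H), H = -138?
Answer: 9380884096852/41425 ≈ 2.2645e+8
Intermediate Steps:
a(O) = 2*O/(5*(-138 + O)) (a(O) = ((O + O)/(O - 138))/5 = ((2*O)/(-138 + O))/5 = (2*O/(-138 + O))/5 = 2*O/(5*(-138 + O)))
((a(-92) - 7707)/(-3663 - 6279) + 26729)*(2157 + 6315) = (((⅖)*(-92)/(-138 - 92) - 7707)/(-3663 - 6279) + 26729)*(2157 + 6315) = (((⅖)*(-92)/(-230) - 7707)/(-9942) + 26729)*8472 = (((⅖)*(-92)*(-1/230) - 7707)*(-1/9942) + 26729)*8472 = ((4/25 - 7707)*(-1/9942) + 26729)*8472 = (-192671/25*(-1/9942) + 26729)*8472 = (192671/248550 + 26729)*8472 = (6643685621/248550)*8472 = 9380884096852/41425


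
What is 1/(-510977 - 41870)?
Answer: -1/552847 ≈ -1.8088e-6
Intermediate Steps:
1/(-510977 - 41870) = 1/(-552847) = -1/552847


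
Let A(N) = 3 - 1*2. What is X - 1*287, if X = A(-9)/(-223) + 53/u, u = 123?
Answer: -7860427/27429 ≈ -286.57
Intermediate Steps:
A(N) = 1 (A(N) = 3 - 2 = 1)
X = 11696/27429 (X = 1/(-223) + 53/123 = 1*(-1/223) + 53*(1/123) = -1/223 + 53/123 = 11696/27429 ≈ 0.42641)
X - 1*287 = 11696/27429 - 1*287 = 11696/27429 - 287 = -7860427/27429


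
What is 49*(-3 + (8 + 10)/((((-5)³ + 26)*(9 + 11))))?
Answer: -16219/110 ≈ -147.45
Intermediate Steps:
49*(-3 + (8 + 10)/((((-5)³ + 26)*(9 + 11)))) = 49*(-3 + 18/(((-125 + 26)*20))) = 49*(-3 + 18/((-99*20))) = 49*(-3 + 18/(-1980)) = 49*(-3 + 18*(-1/1980)) = 49*(-3 - 1/110) = 49*(-331/110) = -16219/110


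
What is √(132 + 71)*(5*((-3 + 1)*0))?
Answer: 0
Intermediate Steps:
√(132 + 71)*(5*((-3 + 1)*0)) = √203*(5*(-2*0)) = √203*(5*0) = √203*0 = 0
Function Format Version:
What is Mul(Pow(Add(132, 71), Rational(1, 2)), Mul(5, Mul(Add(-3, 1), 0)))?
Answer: 0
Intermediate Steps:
Mul(Pow(Add(132, 71), Rational(1, 2)), Mul(5, Mul(Add(-3, 1), 0))) = Mul(Pow(203, Rational(1, 2)), Mul(5, Mul(-2, 0))) = Mul(Pow(203, Rational(1, 2)), Mul(5, 0)) = Mul(Pow(203, Rational(1, 2)), 0) = 0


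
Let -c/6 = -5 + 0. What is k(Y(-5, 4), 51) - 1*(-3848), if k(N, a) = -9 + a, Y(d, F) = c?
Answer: 3890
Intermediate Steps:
c = 30 (c = -6*(-5 + 0) = -6*(-5) = 30)
Y(d, F) = 30
k(Y(-5, 4), 51) - 1*(-3848) = (-9 + 51) - 1*(-3848) = 42 + 3848 = 3890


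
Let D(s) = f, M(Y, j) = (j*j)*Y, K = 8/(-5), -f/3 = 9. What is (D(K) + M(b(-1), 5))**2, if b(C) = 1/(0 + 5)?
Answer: 484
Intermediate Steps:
f = -27 (f = -3*9 = -27)
K = -8/5 (K = 8*(-1/5) = -8/5 ≈ -1.6000)
b(C) = 1/5
M(Y, j) = Y*j**2 (M(Y, j) = j**2*Y = Y*j**2)
D(s) = -27
(D(K) + M(b(-1), 5))**2 = (-27 + (1/5)*5**2)**2 = (-27 + (1/5)*25)**2 = (-27 + 5)**2 = (-22)**2 = 484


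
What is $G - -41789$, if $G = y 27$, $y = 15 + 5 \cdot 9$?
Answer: $43409$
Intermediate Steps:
$y = 60$ ($y = 15 + 45 = 60$)
$G = 1620$ ($G = 60 \cdot 27 = 1620$)
$G - -41789 = 1620 - -41789 = 1620 + 41789 = 43409$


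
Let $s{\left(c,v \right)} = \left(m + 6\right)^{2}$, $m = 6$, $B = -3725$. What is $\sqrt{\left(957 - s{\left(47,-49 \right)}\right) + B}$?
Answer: $4 i \sqrt{182} \approx 53.963 i$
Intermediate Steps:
$s{\left(c,v \right)} = 144$ ($s{\left(c,v \right)} = \left(6 + 6\right)^{2} = 12^{2} = 144$)
$\sqrt{\left(957 - s{\left(47,-49 \right)}\right) + B} = \sqrt{\left(957 - 144\right) - 3725} = \sqrt{813 - 3725} = \sqrt{-2912} = 4 i \sqrt{182}$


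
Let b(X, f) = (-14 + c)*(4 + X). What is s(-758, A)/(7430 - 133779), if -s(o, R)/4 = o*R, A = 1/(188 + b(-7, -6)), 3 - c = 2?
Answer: -3032/28681223 ≈ -0.00010571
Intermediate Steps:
c = 1 (c = 3 - 1*2 = 3 - 2 = 1)
b(X, f) = -52 - 13*X (b(X, f) = (-14 + 1)*(4 + X) = -13*(4 + X) = -52 - 13*X)
A = 1/227 (A = 1/(188 + (-52 - 13*(-7))) = 1/(188 + (-52 + 91)) = 1/(188 + 39) = 1/227 ≈ 0.0044053)
s(o, R) = -4*R*o (s(o, R) = -4*o*R = -4*R*o)
s(-758, A)/(7430 - 133779) = (-4*1/227*(-758))/(7430 - 133779) = (3032/227)/(-126349) = (3032/227)*(-1/126349) = -3032/28681223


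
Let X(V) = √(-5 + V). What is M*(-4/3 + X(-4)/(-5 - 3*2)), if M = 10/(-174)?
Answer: 20/261 + 5*I/319 ≈ 0.076628 + 0.015674*I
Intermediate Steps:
M = -5/87 (M = 10*(-1/174) = -5/87 ≈ -0.057471)
M*(-4/3 + X(-4)/(-5 - 3*2)) = -5*(-4/3 + √(-5 - 4)/(-5 - 3*2))/87 = -5*(-4*⅓ + √(-9)/(-5 - 6))/87 = -5*(-4/3 + (3*I)/(-11))/87 = -5*(-4/3 + (3*I)*(-1/11))/87 = -5*(-4/3 - 3*I/11)/87 = 20/261 + 5*I/319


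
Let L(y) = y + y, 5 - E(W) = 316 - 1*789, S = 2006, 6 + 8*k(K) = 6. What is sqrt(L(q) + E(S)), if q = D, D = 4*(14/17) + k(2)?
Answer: sqrt(140046)/17 ≈ 22.013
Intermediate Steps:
k(K) = 0 (k(K) = -3/4 + (1/8)*6 = -3/4 + 3/4 = 0)
D = 56/17 (D = 4*(14/17) + 0 = 56/17 + 0 = 56/17 ≈ 3.2941)
q = 56/17 ≈ 3.2941
E(W) = 478 (E(W) = 5 - (316 - 1*789) = 5 - (316 - 789) = 5 - 1*(-473) = 5 + 473 = 478)
L(y) = 2*y
sqrt(L(q) + E(S)) = sqrt(2*(56/17) + 478) = sqrt(112/17 + 478) = sqrt(8238/17) = sqrt(140046)/17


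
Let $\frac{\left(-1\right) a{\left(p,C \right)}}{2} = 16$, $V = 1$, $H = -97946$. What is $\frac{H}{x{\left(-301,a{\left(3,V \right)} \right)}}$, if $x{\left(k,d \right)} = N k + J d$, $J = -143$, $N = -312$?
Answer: $- \frac{48973}{49244} \approx -0.9945$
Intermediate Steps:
$a{\left(p,C \right)} = -32$ ($a{\left(p,C \right)} = \left(-2\right) 16 = -32$)
$x{\left(k,d \right)} = - 312 k - 143 d$
$\frac{H}{x{\left(-301,a{\left(3,V \right)} \right)}} = - \frac{97946}{\left(-312\right) \left(-301\right) - -4576} = - \frac{97946}{93912 + 4576} = - \frac{97946}{98488} = \left(-97946\right) \frac{1}{98488} = - \frac{48973}{49244}$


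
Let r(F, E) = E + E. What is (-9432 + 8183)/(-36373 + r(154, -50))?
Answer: 1249/36473 ≈ 0.034245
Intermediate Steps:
r(F, E) = 2*E
(-9432 + 8183)/(-36373 + r(154, -50)) = (-9432 + 8183)/(-36373 + 2*(-50)) = -1249/(-36373 - 100) = -1249/(-36473) = -1249*(-1/36473) = 1249/36473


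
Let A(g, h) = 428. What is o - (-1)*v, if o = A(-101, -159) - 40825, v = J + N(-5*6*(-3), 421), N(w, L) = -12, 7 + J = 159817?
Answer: 119401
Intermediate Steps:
J = 159810 (J = -7 + 159817 = 159810)
v = 159798 (v = 159810 - 12 = 159798)
o = -40397 (o = 428 - 40825 = -40397)
o - (-1)*v = -40397 - (-1)*159798 = -40397 - 1*(-159798) = -40397 + 159798 = 119401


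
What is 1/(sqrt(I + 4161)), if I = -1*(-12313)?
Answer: sqrt(16474)/16474 ≈ 0.0077911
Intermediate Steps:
I = 12313
1/(sqrt(I + 4161)) = 1/(sqrt(12313 + 4161)) = 1/(sqrt(16474)) = sqrt(16474)/16474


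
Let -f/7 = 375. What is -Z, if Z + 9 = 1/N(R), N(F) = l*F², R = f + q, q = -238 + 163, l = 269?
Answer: 17649089999/1961010000 ≈ 9.0000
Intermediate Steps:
f = -2625 (f = -7*375 = -2625)
q = -75
R = -2700 (R = -2625 - 75 = -2700)
N(F) = 269*F²
Z = -17649089999/1961010000 (Z = -9 + 1/(269*(-2700)²) = -9 + 1/(269*7290000) = -9 + 1/1961010000 = -17649089999/1961010000 ≈ -9.0000)
-Z = -1*(-17649089999/1961010000) = 17649089999/1961010000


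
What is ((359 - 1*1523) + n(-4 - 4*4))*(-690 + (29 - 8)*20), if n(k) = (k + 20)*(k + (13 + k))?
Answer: 314280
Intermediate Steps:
n(k) = (13 + 2*k)*(20 + k) (n(k) = (20 + k)*(13 + 2*k) = (13 + 2*k)*(20 + k))
((359 - 1*1523) + n(-4 - 4*4))*(-690 + (29 - 8)*20) = ((359 - 1*1523) + (260 + 2*(-4 - 4*4)² + 53*(-4 - 4*4)))*(-690 + (29 - 8)*20) = ((359 - 1523) + (260 + 2*(-4 - 16)² + 53*(-4 - 16)))*(-690 + 21*20) = (-1164 + (260 + 2*(-20)² + 53*(-20)))*(-690 + 420) = (-1164 + (260 + 2*400 - 1060))*(-270) = (-1164 + (260 + 800 - 1060))*(-270) = (-1164 + 0)*(-270) = -1164*(-270) = 314280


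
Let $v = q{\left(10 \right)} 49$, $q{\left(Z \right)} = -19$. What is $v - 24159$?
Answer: $-25090$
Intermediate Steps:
$v = -931$ ($v = \left(-19\right) 49 = -931$)
$v - 24159 = -931 - 24159 = -25090$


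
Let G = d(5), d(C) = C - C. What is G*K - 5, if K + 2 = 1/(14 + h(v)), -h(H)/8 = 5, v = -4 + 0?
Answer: -5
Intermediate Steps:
v = -4
h(H) = -40 (h(H) = -8*5 = -40)
K = -53/26 (K = -2 + 1/(14 - 40) = -2 + 1/(-26) = -2 - 1/26 = -53/26 ≈ -2.0385)
d(C) = 0
G = 0
G*K - 5 = 0*(-53/26) - 5 = 0 - 5 = -5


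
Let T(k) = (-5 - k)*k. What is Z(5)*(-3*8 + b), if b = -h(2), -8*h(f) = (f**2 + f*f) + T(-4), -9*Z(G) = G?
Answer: 25/2 ≈ 12.500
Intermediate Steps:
T(k) = k*(-5 - k)
Z(G) = -G/9
h(f) = -1/2 - f**2/4 (h(f) = -((f**2 + f*f) - 1*(-4)*(5 - 4))/8 = -((f**2 + f**2) - 1*(-4)*1)/8 = -(2*f**2 + 4)/8 = -(4 + 2*f**2)/8 = -1/2 - f**2/4)
b = 3/2 (b = -(-1/2 - 1/4*2**2) = -(-1/2 - 1/4*4) = -(-1/2 - 1) = -1*(-3/2) = 3/2 ≈ 1.5000)
Z(5)*(-3*8 + b) = (-1/9*5)*(-3*8 + 3/2) = -5*(-24 + 3/2)/9 = -5/9*(-45/2) = 25/2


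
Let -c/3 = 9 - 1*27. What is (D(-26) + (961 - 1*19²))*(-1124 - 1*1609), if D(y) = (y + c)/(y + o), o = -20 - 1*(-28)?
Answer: -4906646/3 ≈ -1.6355e+6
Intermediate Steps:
o = 8 (o = -20 + 28 = 8)
c = 54 (c = -3*(9 - 1*27) = -3*(9 - 27) = -3*(-18) = 54)
D(y) = (54 + y)/(8 + y) (D(y) = (y + 54)/(y + 8) = (54 + y)/(8 + y))
(D(-26) + (961 - 1*19²))*(-1124 - 1*1609) = ((54 - 26)/(8 - 26) + (961 - 1*19²))*(-1124 - 1*1609) = (28/(-18) + (961 - 1*361))*(-1124 - 1609) = (-1/18*28 + (961 - 361))*(-2733) = (-14/9 + 600)*(-2733) = (5386/9)*(-2733) = -4906646/3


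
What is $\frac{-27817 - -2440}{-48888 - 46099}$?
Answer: $\frac{25377}{94987} \approx 0.26716$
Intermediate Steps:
$\frac{-27817 - -2440}{-48888 - 46099} = \frac{-27817 + 2440}{-94987} = \left(-25377\right) \left(- \frac{1}{94987}\right) = \frac{25377}{94987}$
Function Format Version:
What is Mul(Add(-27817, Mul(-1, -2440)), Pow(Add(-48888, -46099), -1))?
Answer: Rational(25377, 94987) ≈ 0.26716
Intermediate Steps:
Mul(Add(-27817, Mul(-1, -2440)), Pow(Add(-48888, -46099), -1)) = Mul(Add(-27817, 2440), Pow(-94987, -1)) = Mul(-25377, Rational(-1, 94987)) = Rational(25377, 94987)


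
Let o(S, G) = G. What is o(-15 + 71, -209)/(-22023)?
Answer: 209/22023 ≈ 0.0094901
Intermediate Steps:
o(-15 + 71, -209)/(-22023) = -209/(-22023) = -209*(-1/22023) = 209/22023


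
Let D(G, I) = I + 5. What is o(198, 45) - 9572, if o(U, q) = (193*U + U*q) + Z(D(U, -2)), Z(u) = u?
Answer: 37555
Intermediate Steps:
D(G, I) = 5 + I
o(U, q) = 3 + 193*U + U*q (o(U, q) = (193*U + U*q) + (5 - 2) = (193*U + U*q) + 3 = 3 + 193*U + U*q)
o(198, 45) - 9572 = (3 + 193*198 + 198*45) - 9572 = (3 + 38214 + 8910) - 9572 = 47127 - 9572 = 37555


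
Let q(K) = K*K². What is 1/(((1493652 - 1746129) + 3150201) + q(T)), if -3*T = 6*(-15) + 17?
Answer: 27/78627565 ≈ 3.4339e-7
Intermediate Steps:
T = 73/3 (T = -(6*(-15) + 17)/3 = -(-90 + 17)/3 = -⅓*(-73) = 73/3 ≈ 24.333)
q(K) = K³
1/(((1493652 - 1746129) + 3150201) + q(T)) = 1/(((1493652 - 1746129) + 3150201) + (73/3)³) = 1/((-252477 + 3150201) + 389017/27) = 1/(2897724 + 389017/27) = 1/(78627565/27) = 27/78627565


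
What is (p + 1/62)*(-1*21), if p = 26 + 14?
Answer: -52101/62 ≈ -840.34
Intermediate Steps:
p = 40
(p + 1/62)*(-1*21) = (40 + 1/62)*(-1*21) = (40 + 1/62)*(-21) = (2481/62)*(-21) = -52101/62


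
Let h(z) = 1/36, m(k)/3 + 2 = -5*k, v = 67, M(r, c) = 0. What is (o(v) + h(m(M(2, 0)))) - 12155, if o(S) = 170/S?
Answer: -29311673/2412 ≈ -12152.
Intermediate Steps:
m(k) = -6 - 15*k (m(k) = -6 + 3*(-5*k) = -6 - 15*k)
h(z) = 1/36
(o(v) + h(m(M(2, 0)))) - 12155 = (170/67 + 1/36) - 12155 = 6187/2412 - 12155 = -29311673/2412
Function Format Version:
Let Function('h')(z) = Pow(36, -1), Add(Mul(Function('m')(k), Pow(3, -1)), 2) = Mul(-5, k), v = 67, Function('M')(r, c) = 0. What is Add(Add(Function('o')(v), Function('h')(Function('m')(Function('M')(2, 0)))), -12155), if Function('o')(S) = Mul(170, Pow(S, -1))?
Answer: Rational(-29311673, 2412) ≈ -12152.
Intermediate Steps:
Function('m')(k) = Add(-6, Mul(-15, k)) (Function('m')(k) = Add(-6, Mul(3, Mul(-5, k))) = Add(-6, Mul(-15, k)))
Function('h')(z) = Rational(1, 36)
Add(Add(Function('o')(v), Function('h')(Function('m')(Function('M')(2, 0)))), -12155) = Add(Add(Mul(170, Pow(67, -1)), Rational(1, 36)), -12155) = Add(Add(Mul(170, Rational(1, 67)), Rational(1, 36)), -12155) = Add(Add(Rational(170, 67), Rational(1, 36)), -12155) = Add(Rational(6187, 2412), -12155) = Rational(-29311673, 2412)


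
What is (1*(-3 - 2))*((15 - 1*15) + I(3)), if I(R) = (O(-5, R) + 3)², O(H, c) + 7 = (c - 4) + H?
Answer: -500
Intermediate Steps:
O(H, c) = -11 + H + c (O(H, c) = -7 + ((c - 4) + H) = -7 + ((-4 + c) + H) = -7 + (-4 + H + c) = -11 + H + c)
I(R) = (-13 + R)² (I(R) = ((-11 - 5 + R) + 3)² = ((-16 + R) + 3)² = (-13 + R)²)
(1*(-3 - 2))*((15 - 1*15) + I(3)) = (1*(-3 - 2))*((15 - 1*15) + (13 - 1*3)²) = (1*(-5))*((15 - 15) + (13 - 3)²) = -5*(0 + 10²) = -5*(0 + 100) = -5*100 = -500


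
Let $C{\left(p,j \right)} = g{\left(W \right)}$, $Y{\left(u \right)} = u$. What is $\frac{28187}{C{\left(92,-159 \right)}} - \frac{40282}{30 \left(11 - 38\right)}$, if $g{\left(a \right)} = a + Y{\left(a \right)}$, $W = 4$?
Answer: $\frac{11576863}{3240} \approx 3573.1$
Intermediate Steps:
$g{\left(a \right)} = 2 a$ ($g{\left(a \right)} = a + a = 2 a$)
$C{\left(p,j \right)} = 8$ ($C{\left(p,j \right)} = 2 \cdot 4 = 8$)
$\frac{28187}{C{\left(92,-159 \right)}} - \frac{40282}{30 \left(11 - 38\right)} = \frac{28187}{8} - \frac{40282}{30 \left(11 - 38\right)} = 28187 \cdot \frac{1}{8} - \frac{40282}{30 \left(-27\right)} = \frac{28187}{8} - \frac{40282}{-810} = \frac{28187}{8} - - \frac{20141}{405} = \frac{28187}{8} + \frac{20141}{405} = \frac{11576863}{3240}$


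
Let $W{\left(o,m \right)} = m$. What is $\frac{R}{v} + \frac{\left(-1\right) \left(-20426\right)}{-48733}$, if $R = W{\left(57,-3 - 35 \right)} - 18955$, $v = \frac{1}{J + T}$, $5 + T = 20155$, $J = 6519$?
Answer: $- \frac{24684449560787}{48733} \approx -5.0652 \cdot 10^{8}$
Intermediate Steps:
$T = 20150$ ($T = -5 + 20155 = 20150$)
$v = \frac{1}{26669}$ ($v = \frac{1}{6519 + 20150} = \frac{1}{26669} \approx 3.7497 \cdot 10^{-5}$)
$R = -18993$ ($R = \left(-3 - 35\right) - 18955 = -38 - 18955 = -18993$)
$\frac{R}{v} + \frac{\left(-1\right) \left(-20426\right)}{-48733} = - 18993 \frac{1}{\frac{1}{26669}} + \frac{\left(-1\right) \left(-20426\right)}{-48733} = \left(-18993\right) 26669 + 20426 \left(- \frac{1}{48733}\right) = -506524317 - \frac{20426}{48733} = - \frac{24684449560787}{48733}$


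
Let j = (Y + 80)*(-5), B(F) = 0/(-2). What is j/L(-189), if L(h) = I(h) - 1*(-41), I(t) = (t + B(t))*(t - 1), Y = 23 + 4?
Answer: -535/35951 ≈ -0.014881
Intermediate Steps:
B(F) = 0 (B(F) = 0*(-½) = 0)
Y = 27
I(t) = t*(-1 + t) (I(t) = (t + 0)*(t - 1) = t*(-1 + t))
L(h) = 41 + h*(-1 + h) (L(h) = h*(-1 + h) - 1*(-41) = h*(-1 + h) + 41 = 41 + h*(-1 + h))
j = -535 (j = (27 + 80)*(-5) = 107*(-5) = -535)
j/L(-189) = -535/(41 + (-189)² - 1*(-189)) = -535/(41 + 35721 + 189) = -535/35951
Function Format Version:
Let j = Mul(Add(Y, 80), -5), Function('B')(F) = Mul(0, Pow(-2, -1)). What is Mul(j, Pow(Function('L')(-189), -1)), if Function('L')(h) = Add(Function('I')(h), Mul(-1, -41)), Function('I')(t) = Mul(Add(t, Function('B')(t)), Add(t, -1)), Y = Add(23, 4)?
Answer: Rational(-535, 35951) ≈ -0.014881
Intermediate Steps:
Function('B')(F) = 0 (Function('B')(F) = Mul(0, Rational(-1, 2)) = 0)
Y = 27
Function('I')(t) = Mul(t, Add(-1, t)) (Function('I')(t) = Mul(Add(t, 0), Add(t, -1)) = Mul(t, Add(-1, t)))
Function('L')(h) = Add(41, Mul(h, Add(-1, h))) (Function('L')(h) = Add(Mul(h, Add(-1, h)), Mul(-1, -41)) = Add(Mul(h, Add(-1, h)), 41) = Add(41, Mul(h, Add(-1, h))))
j = -535 (j = Mul(Add(27, 80), -5) = Mul(107, -5) = -535)
Mul(j, Pow(Function('L')(-189), -1)) = Mul(-535, Pow(Add(41, Pow(-189, 2), Mul(-1, -189)), -1)) = Mul(-535, Pow(Add(41, 35721, 189), -1)) = Mul(-535, Pow(35951, -1)) = Mul(-535, Rational(1, 35951)) = Rational(-535, 35951)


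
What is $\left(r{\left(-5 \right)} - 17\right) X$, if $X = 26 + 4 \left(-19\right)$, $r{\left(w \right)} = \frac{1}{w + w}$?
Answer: $855$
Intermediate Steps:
$r{\left(w \right)} = \frac{1}{2 w}$
$X = -50$ ($X = 26 - 76 = -50$)
$\left(r{\left(-5 \right)} - 17\right) X = \left(\frac{1}{2 \left(-5\right)} - 17\right) \left(-50\right) = \left(\frac{1}{2} \left(- \frac{1}{5}\right) - 17\right) \left(-50\right) = \left(- \frac{1}{10} - 17\right) \left(-50\right) = \left(- \frac{171}{10}\right) \left(-50\right) = 855$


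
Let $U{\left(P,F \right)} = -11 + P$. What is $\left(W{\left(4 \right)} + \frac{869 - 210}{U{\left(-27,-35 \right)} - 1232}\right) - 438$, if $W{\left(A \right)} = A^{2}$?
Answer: $- \frac{536599}{1270} \approx -422.52$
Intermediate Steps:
$\left(W{\left(4 \right)} + \frac{869 - 210}{U{\left(-27,-35 \right)} - 1232}\right) - 438 = \left(4^{2} + \frac{869 - 210}{\left(-11 - 27\right) - 1232}\right) - 438 = \left(16 + \frac{659}{-38 - 1232}\right) - 438 = \left(16 + \frac{659}{-1270}\right) - 438 = \left(16 + 659 \left(- \frac{1}{1270}\right)\right) - 438 = \left(16 - \frac{659}{1270}\right) - 438 = \frac{19661}{1270} - 438 = - \frac{536599}{1270}$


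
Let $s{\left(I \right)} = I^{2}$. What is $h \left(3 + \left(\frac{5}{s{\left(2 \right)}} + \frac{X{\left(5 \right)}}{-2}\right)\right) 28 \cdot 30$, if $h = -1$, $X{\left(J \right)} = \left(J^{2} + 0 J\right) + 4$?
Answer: $8610$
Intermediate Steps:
$X{\left(J \right)} = 4 + J^{2}$ ($X{\left(J \right)} = \left(J^{2} + 0\right) + 4 = J^{2} + 4 = 4 + J^{2}$)
$h \left(3 + \left(\frac{5}{s{\left(2 \right)}} + \frac{X{\left(5 \right)}}{-2}\right)\right) 28 \cdot 30 = - (3 + \left(\frac{5}{2^{2}} + \frac{4 + 5^{2}}{-2}\right)) 28 \cdot 30 = - (3 + \left(\frac{5}{4} + \left(4 + 25\right) \left(- \frac{1}{2}\right)\right)) 28 \cdot 30 = - (3 + \left(5 \cdot \frac{1}{4} + 29 \left(- \frac{1}{2}\right)\right)) 28 \cdot 30 = - (3 + \left(\frac{5}{4} - \frac{29}{2}\right)) 28 \cdot 30 = - (3 - \frac{53}{4}) 28 \cdot 30 = \left(-1\right) \left(- \frac{41}{4}\right) 28 \cdot 30 = \frac{41}{4} \cdot 28 \cdot 30 = 287 \cdot 30 = 8610$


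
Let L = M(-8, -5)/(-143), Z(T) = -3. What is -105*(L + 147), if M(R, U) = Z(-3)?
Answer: -2207520/143 ≈ -15437.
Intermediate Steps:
M(R, U) = -3
L = 3/143 (L = -3/(-143) = -3*(-1/143) = 3/143 ≈ 0.020979)
-105*(L + 147) = -105*(3/143 + 147) = -105*21024/143 = -2207520/143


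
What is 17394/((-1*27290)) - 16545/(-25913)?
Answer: 391164/353582885 ≈ 0.0011063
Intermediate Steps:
17394/((-1*27290)) - 16545/(-25913) = 17394/(-27290) - 16545*(-1/25913) = 17394*(-1/27290) + 16545/25913 = -8697/13645 + 16545/25913 = 391164/353582885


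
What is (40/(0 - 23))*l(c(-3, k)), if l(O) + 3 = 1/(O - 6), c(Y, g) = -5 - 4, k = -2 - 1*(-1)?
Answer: 16/3 ≈ 5.3333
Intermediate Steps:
k = -1 (k = -2 + 1 = -1)
c(Y, g) = -9
l(O) = -3 + 1/(-6 + O) (l(O) = -3 + 1/(O - 6) = -3 + 1/(-6 + O))
(40/(0 - 23))*l(c(-3, k)) = (40/(0 - 23))*((19 - 3*(-9))/(-6 - 9)) = (40/(-23))*((19 + 27)/(-15)) = (-1/23*40)*(-1/15*46) = -40/23*(-46/15) = 16/3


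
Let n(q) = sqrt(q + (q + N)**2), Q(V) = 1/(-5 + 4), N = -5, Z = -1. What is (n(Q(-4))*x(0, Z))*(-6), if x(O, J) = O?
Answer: 0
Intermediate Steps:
Q(V) = -1 (Q(V) = 1/(-1) = -1)
n(q) = sqrt(q + (-5 + q)**2) (n(q) = sqrt(q + (q - 5)**2) = sqrt(q + (-5 + q)**2))
(n(Q(-4))*x(0, Z))*(-6) = (sqrt(-1 + (-5 - 1)**2)*0)*(-6) = (sqrt(-1 + (-6)**2)*0)*(-6) = (sqrt(-1 + 36)*0)*(-6) = (sqrt(35)*0)*(-6) = 0*(-6) = 0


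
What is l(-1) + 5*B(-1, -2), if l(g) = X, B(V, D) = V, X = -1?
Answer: -6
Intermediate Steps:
l(g) = -1
l(-1) + 5*B(-1, -2) = -1 + 5*(-1) = -1 - 5 = -6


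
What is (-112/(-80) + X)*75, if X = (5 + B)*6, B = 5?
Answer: 4605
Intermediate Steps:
X = 60 (X = (5 + 5)*6 = 10*6 = 60)
(-112/(-80) + X)*75 = (-112/(-80) + 60)*75 = (-112*(-1/80) + 60)*75 = (7/5 + 60)*75 = (307/5)*75 = 4605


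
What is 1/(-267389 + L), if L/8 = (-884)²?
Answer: 1/5984259 ≈ 1.6711e-7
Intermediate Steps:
L = 6251648 (L = 8*(-884)² = 8*781456 = 6251648)
1/(-267389 + L) = 1/(-267389 + 6251648) = 1/5984259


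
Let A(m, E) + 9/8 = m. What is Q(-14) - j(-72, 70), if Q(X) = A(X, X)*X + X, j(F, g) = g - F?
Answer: 223/4 ≈ 55.750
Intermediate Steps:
A(m, E) = -9/8 + m
Q(X) = X + X*(-9/8 + X) (Q(X) = (-9/8 + X)*X + X = X*(-9/8 + X) + X = X + X*(-9/8 + X))
Q(-14) - j(-72, 70) = -14*(-⅛ - 14) - (70 - 1*(-72)) = -14*(-113/8) - (70 + 72) = 791/4 - 1*142 = 791/4 - 142 = 223/4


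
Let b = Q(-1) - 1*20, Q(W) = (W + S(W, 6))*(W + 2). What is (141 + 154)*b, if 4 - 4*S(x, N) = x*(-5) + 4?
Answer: -26255/4 ≈ -6563.8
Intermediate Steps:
S(x, N) = 5*x/4 (S(x, N) = 1 - (x*(-5) + 4)/4 = 1 - (-5*x + 4)/4 = 1 - (4 - 5*x)/4 = 1 + (-1 + 5*x/4) = 5*x/4)
Q(W) = 9*W*(2 + W)/4 (Q(W) = (W + 5*W/4)*(W + 2) = (9*W/4)*(2 + W) = 9*W*(2 + W)/4)
b = -89/4 (b = (9/4)*(-1)*(2 - 1) - 1*20 = (9/4)*(-1)*1 - 20 = -9/4 - 20 = -89/4 ≈ -22.250)
(141 + 154)*b = (141 + 154)*(-89/4) = 295*(-89/4) = -26255/4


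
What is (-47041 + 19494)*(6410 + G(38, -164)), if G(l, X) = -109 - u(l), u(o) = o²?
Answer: -133795779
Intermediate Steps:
G(l, X) = -109 - l²
(-47041 + 19494)*(6410 + G(38, -164)) = (-47041 + 19494)*(6410 + (-109 - 1*38²)) = -27547*(6410 + (-109 - 1*1444)) = -27547*(6410 + (-109 - 1444)) = -27547*(6410 - 1553) = -27547*4857 = -133795779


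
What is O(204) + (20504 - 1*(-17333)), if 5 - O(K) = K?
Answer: 37638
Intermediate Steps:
O(K) = 5 - K
O(204) + (20504 - 1*(-17333)) = (5 - 1*204) + (20504 - 1*(-17333)) = (5 - 204) + (20504 + 17333) = -199 + 37837 = 37638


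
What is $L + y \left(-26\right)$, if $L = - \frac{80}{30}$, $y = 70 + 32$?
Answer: $- \frac{7964}{3} \approx -2654.7$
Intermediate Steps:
$y = 102$
$L = - \frac{8}{3}$ ($L = \left(-80\right) \frac{1}{30} = - \frac{8}{3} \approx -2.6667$)
$L + y \left(-26\right) = - \frac{8}{3} + 102 \left(-26\right) = - \frac{8}{3} - 2652 = - \frac{7964}{3}$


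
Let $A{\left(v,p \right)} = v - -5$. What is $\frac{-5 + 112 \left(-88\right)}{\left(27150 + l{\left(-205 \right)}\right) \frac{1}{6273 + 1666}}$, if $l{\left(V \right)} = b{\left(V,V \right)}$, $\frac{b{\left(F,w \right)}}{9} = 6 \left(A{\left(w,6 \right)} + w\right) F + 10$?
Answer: $- \frac{26095493}{1503530} \approx -17.356$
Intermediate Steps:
$A{\left(v,p \right)} = 5 + v$ ($A{\left(v,p \right)} = v + 5 = 5 + v$)
$b{\left(F,w \right)} = 90 + 9 F \left(30 + 12 w\right)$ ($b{\left(F,w \right)} = 9 \left(6 \left(\left(5 + w\right) + w\right) F + 10\right) = 9 \left(6 \left(5 + 2 w\right) F + 10\right) = 9 \left(\left(30 + 12 w\right) F + 10\right) = 9 \left(F \left(30 + 12 w\right) + 10\right) = 9 \left(10 + F \left(30 + 12 w\right)\right) = 90 + 9 F \left(30 + 12 w\right)$)
$l{\left(V \right)} = 90 + 108 V^{2} + 270 V$ ($l{\left(V \right)} = 90 + 270 V + 108 V V = 90 + 270 V + 108 V^{2} = 90 + 108 V^{2} + 270 V$)
$\frac{-5 + 112 \left(-88\right)}{\left(27150 + l{\left(-205 \right)}\right) \frac{1}{6273 + 1666}} = \frac{-5 + 112 \left(-88\right)}{\left(27150 + \left(90 + 108 \left(-205\right)^{2} + 270 \left(-205\right)\right)\right) \frac{1}{6273 + 1666}} = \frac{-5 - 9856}{\left(27150 + \left(90 + 108 \cdot 42025 - 55350\right)\right) \frac{1}{7939}} = - \frac{9861}{\left(27150 + \left(90 + 4538700 - 55350\right)\right) \frac{1}{7939}} = - \frac{9861}{\left(27150 + 4483440\right) \frac{1}{7939}} = - \frac{9861}{4510590 \cdot \frac{1}{7939}} = - \frac{9861}{\frac{4510590}{7939}} = \left(-9861\right) \frac{7939}{4510590} = - \frac{26095493}{1503530}$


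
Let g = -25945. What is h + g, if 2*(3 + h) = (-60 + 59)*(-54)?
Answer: -25921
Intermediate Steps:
h = 24 (h = -3 + ((-60 + 59)*(-54))/2 = -3 + (-1*(-54))/2 = -3 + (½)*54 = -3 + 27 = 24)
h + g = 24 - 25945 = -25921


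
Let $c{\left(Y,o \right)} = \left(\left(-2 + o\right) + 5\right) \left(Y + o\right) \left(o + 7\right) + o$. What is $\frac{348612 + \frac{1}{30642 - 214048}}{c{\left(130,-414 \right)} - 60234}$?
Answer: $- \frac{63937532471}{8724131158296} \approx -0.0073288$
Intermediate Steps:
$c{\left(Y,o \right)} = o + \left(3 + o\right) \left(7 + o\right) \left(Y + o\right)$ ($c{\left(Y,o \right)} = \left(3 + o\right) \left(Y + o\right) \left(7 + o\right) + o = \left(3 + o\right) \left(7 + o\right) \left(Y + o\right) + o = o + \left(3 + o\right) \left(7 + o\right) \left(Y + o\right)$)
$\frac{348612 + \frac{1}{30642 - 214048}}{c{\left(130,-414 \right)} - 60234} = \frac{348612 + \frac{1}{30642 - 214048}}{\left(\left(-414\right)^{3} + 10 \left(-414\right)^{2} + 21 \cdot 130 + 22 \left(-414\right) + 130 \left(-414\right)^{2} + 10 \cdot 130 \left(-414\right)\right) - 60234} = \frac{348612 + \frac{1}{-183406}}{\left(-70957944 + 10 \cdot 171396 + 2730 - 9108 + 130 \cdot 171396 - 538200\right) - 60234} = \frac{348612 - \frac{1}{183406}}{\left(-70957944 + 1713960 + 2730 - 9108 + 22281480 - 538200\right) - 60234} = \frac{63937532471}{183406 \left(-47507082 - 60234\right)} = \frac{63937532471}{183406 \left(-47567316\right)} = \frac{63937532471}{183406} \left(- \frac{1}{47567316}\right) = - \frac{63937532471}{8724131158296}$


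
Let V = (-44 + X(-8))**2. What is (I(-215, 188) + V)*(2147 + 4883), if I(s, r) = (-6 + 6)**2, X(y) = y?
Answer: 19009120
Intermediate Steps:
I(s, r) = 0 (I(s, r) = 0**2 = 0)
V = 2704 (V = (-44 - 8)**2 = (-52)**2 = 2704)
(I(-215, 188) + V)*(2147 + 4883) = (0 + 2704)*(2147 + 4883) = 2704*7030 = 19009120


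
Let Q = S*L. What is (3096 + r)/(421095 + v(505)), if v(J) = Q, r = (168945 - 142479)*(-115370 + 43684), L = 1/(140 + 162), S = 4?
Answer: -286483025580/63585347 ≈ -4505.5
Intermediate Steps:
L = 1/302 ≈ 0.0033113
r = -1897241676 (r = 26466*(-71686) = -1897241676)
Q = 2/151 (Q = 4*(1/302) = 2/151 ≈ 0.013245)
v(J) = 2/151
(3096 + r)/(421095 + v(505)) = (3096 - 1897241676)/(421095 + 2/151) = -1897238580/63585347/151 = -1897238580*151/63585347 = -286483025580/63585347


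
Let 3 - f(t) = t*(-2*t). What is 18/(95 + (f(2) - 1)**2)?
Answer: 6/65 ≈ 0.092308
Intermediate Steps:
f(t) = 3 + 2*t**2 (f(t) = 3 - t*(-2*t) = 3 - (-2)*t**2 = 3 + 2*t**2)
18/(95 + (f(2) - 1)**2) = 18/(95 + ((3 + 2*2**2) - 1)**2) = 18/(95 + ((3 + 2*4) - 1)**2) = 18/(95 + ((3 + 8) - 1)**2) = 18/(95 + (11 - 1)**2) = 18/(95 + 10**2) = 18/(95 + 100) = 18/195 = 18*(1/195) = 6/65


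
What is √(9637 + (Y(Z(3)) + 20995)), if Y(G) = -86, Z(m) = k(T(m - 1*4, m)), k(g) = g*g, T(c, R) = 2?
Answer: 3*√3394 ≈ 174.77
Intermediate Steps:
k(g) = g²
Z(m) = 4 (Z(m) = 2² = 4)
√(9637 + (Y(Z(3)) + 20995)) = √(9637 + (-86 + 20995)) = √(9637 + 20909) = √30546 = 3*√3394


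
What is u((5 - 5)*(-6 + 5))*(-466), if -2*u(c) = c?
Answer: 0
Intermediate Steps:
u(c) = -c/2
u((5 - 5)*(-6 + 5))*(-466) = -(5 - 5)*(-6 + 5)/2*(-466) = -0*(-1)*(-466) = -½*0*(-466) = 0*(-466) = 0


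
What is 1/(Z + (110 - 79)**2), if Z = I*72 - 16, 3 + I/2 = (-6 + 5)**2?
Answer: 1/657 ≈ 0.0015221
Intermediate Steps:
I = -4 (I = -6 + 2*(-6 + 5)**2 = -6 + 2*(-1)**2 = -6 + 2*1 = -6 + 2 = -4)
Z = -304 (Z = -4*72 - 16 = -288 - 16 = -304)
1/(Z + (110 - 79)**2) = 1/(-304 + (110 - 79)**2) = 1/(-304 + 31**2) = 1/(-304 + 961) = 1/657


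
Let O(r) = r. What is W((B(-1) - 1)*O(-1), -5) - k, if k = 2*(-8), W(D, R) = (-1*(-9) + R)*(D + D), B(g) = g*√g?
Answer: 24 + 8*I ≈ 24.0 + 8.0*I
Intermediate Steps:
B(g) = g^(3/2)
W(D, R) = 2*D*(9 + R) (W(D, R) = (9 + R)*(2*D) = 2*D*(9 + R))
k = -16
W((B(-1) - 1)*O(-1), -5) - k = 2*(((-1)^(3/2) - 1)*(-1))*(9 - 5) - 1*(-16) = 2*((-I - 1)*(-1))*4 + 16 = 2*((-1 - I)*(-1))*4 + 16 = 2*(1 + I)*4 + 16 = (8 + 8*I) + 16 = 24 + 8*I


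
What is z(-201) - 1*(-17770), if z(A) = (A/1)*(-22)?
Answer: 22192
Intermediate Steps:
z(A) = -22*A (z(A) = (A*1)*(-22) = A*(-22) = -22*A)
z(-201) - 1*(-17770) = -22*(-201) - 1*(-17770) = 4422 + 17770 = 22192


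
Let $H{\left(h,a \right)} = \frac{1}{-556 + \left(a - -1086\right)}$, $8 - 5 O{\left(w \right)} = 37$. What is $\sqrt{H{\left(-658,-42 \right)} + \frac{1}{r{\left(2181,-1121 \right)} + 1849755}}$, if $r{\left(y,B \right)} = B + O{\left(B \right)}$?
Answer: $\frac{\sqrt{10425901474810362}}{2255326404} \approx 0.045274$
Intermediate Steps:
$O{\left(w \right)} = - \frac{29}{5}$ ($O{\left(w \right)} = \frac{8}{5} - \frac{37}{5} = - \frac{29}{5}$)
$r{\left(y,B \right)} = - \frac{29}{5} + B$ ($r{\left(y,B \right)} = B - \frac{29}{5} = - \frac{29}{5} + B$)
$H{\left(h,a \right)} = \frac{1}{530 + a}$ ($H{\left(h,a \right)} = \frac{1}{-556 + \left(a + 1086\right)} = \frac{1}{-556 + \left(1086 + a\right)} = \frac{1}{530 + a}$)
$\sqrt{H{\left(-658,-42 \right)} + \frac{1}{r{\left(2181,-1121 \right)} + 1849755}} = \sqrt{\frac{1}{530 - 42} + \frac{1}{\left(- \frac{29}{5} - 1121\right) + 1849755}} = \sqrt{\frac{1}{488} + \frac{1}{- \frac{5634}{5} + 1849755}} = \sqrt{\frac{1}{488} + \frac{1}{\frac{9243141}{5}}} = \sqrt{\frac{1}{488} + \frac{5}{9243141}} = \sqrt{\frac{9245581}{4510652808}} = \frac{\sqrt{10425901474810362}}{2255326404}$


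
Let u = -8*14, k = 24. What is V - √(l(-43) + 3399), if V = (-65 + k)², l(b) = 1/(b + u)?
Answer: 1681 - 2*√20415205/155 ≈ 1622.7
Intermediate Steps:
u = -112
l(b) = 1/(-112 + b) (l(b) = 1/(b - 112) = 1/(-112 + b))
V = 1681 (V = (-65 + 24)² = (-41)² = 1681)
V - √(l(-43) + 3399) = 1681 - √(1/(-112 - 43) + 3399) = 1681 - √(1/(-155) + 3399) = 1681 - √(-1/155 + 3399) = 1681 - √(526844/155) = 1681 - 2*√20415205/155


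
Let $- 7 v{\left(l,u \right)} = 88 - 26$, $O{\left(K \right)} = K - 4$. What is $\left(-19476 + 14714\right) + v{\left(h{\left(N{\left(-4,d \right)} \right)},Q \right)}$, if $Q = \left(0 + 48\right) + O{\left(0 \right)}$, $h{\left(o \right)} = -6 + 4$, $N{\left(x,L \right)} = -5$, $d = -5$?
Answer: $- \frac{33396}{7} \approx -4770.9$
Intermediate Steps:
$O{\left(K \right)} = -4 + K$ ($O{\left(K \right)} = K - 4 = -4 + K$)
$h{\left(o \right)} = -2$
$Q = 44$ ($Q = \left(0 + 48\right) + \left(-4 + 0\right) = 48 - 4 = 44$)
$v{\left(l,u \right)} = - \frac{62}{7}$ ($v{\left(l,u \right)} = - \frac{88 - 26}{7} = \left(- \frac{1}{7}\right) 62 = - \frac{62}{7}$)
$\left(-19476 + 14714\right) + v{\left(h{\left(N{\left(-4,d \right)} \right)},Q \right)} = \left(-19476 + 14714\right) - \frac{62}{7} = -4762 - \frac{62}{7} = - \frac{33396}{7}$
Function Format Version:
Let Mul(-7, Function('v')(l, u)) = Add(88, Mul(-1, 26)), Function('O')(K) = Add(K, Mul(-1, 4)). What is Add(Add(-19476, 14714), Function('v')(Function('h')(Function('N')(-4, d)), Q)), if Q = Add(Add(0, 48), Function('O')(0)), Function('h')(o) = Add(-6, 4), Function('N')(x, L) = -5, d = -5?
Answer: Rational(-33396, 7) ≈ -4770.9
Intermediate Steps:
Function('O')(K) = Add(-4, K) (Function('O')(K) = Add(K, -4) = Add(-4, K))
Function('h')(o) = -2
Q = 44 (Q = Add(Add(0, 48), Add(-4, 0)) = Add(48, -4) = 44)
Function('v')(l, u) = Rational(-62, 7) (Function('v')(l, u) = Mul(Rational(-1, 7), Add(88, Mul(-1, 26))) = Mul(Rational(-1, 7), Add(88, -26)) = Mul(Rational(-1, 7), 62) = Rational(-62, 7))
Add(Add(-19476, 14714), Function('v')(Function('h')(Function('N')(-4, d)), Q)) = Add(Add(-19476, 14714), Rational(-62, 7)) = Add(-4762, Rational(-62, 7)) = Rational(-33396, 7)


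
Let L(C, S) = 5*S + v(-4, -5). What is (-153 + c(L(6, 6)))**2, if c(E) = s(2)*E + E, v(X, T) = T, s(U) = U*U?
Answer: 784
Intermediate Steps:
s(U) = U**2
L(C, S) = -5 + 5*S (L(C, S) = 5*S - 5 = -5 + 5*S)
c(E) = 5*E (c(E) = 2**2*E + E = 4*E + E = 5*E)
(-153 + c(L(6, 6)))**2 = (-153 + 5*(-5 + 5*6))**2 = (-153 + 5*(-5 + 30))**2 = (-153 + 5*25)**2 = (-153 + 125)**2 = (-28)**2 = 784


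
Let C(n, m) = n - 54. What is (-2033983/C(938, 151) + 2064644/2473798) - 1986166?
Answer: -2174225996448925/1093418716 ≈ -1.9885e+6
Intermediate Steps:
C(n, m) = -54 + n
(-2033983/C(938, 151) + 2064644/2473798) - 1986166 = (-2033983/(-54 + 938) + 2064644/2473798) - 1986166 = (-2033983/884 + 2064644*(1/2473798)) - 1986166 = (-2033983*1/884 + 1032322/1236899) - 1986166 = (-2033983/884 + 1032322/1236899) - 1986166 = -2514918966069/1093418716 - 1986166 = -2174225996448925/1093418716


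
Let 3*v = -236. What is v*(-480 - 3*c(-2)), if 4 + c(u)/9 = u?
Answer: 25016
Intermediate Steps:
v = -236/3 (v = (1/3)*(-236) = -236/3 ≈ -78.667)
c(u) = -36 + 9*u
v*(-480 - 3*c(-2)) = -236*(-480 - 3*(-36 + 9*(-2)))/3 = -236*(-480 - 3*(-36 - 18))/3 = -236*(-480 - 3*(-54))/3 = -236*(-480 + 162)/3 = -236/3*(-318) = 25016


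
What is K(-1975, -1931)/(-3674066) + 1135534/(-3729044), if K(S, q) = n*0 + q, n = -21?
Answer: -47327569060/155690383783 ≈ -0.30399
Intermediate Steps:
K(S, q) = q (K(S, q) = -21*0 + q = 0 + q = q)
K(-1975, -1931)/(-3674066) + 1135534/(-3729044) = -1931/(-3674066) + 1135534/(-3729044) = -1931*(-1/3674066) + 1135534*(-1/3729044) = 1931/3674066 - 567767/1864522 = -47327569060/155690383783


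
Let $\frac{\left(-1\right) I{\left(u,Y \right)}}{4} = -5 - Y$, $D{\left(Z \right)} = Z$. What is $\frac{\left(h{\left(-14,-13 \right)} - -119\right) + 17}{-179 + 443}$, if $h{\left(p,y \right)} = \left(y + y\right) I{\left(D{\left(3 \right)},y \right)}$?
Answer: $\frac{11}{3} \approx 3.6667$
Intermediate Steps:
$I{\left(u,Y \right)} = 20 + 4 Y$ ($I{\left(u,Y \right)} = - 4 \left(-5 - Y\right) = 20 + 4 Y$)
$h{\left(p,y \right)} = 2 y \left(20 + 4 y\right)$ ($h{\left(p,y \right)} = \left(y + y\right) \left(20 + 4 y\right) = 2 y \left(20 + 4 y\right)$)
$\frac{\left(h{\left(-14,-13 \right)} - -119\right) + 17}{-179 + 443} = \frac{\left(8 \left(-13\right) \left(5 - 13\right) - -119\right) + 17}{-179 + 443} = \frac{\left(8 \left(-13\right) \left(-8\right) + 119\right) + 17}{264} = \left(\left(832 + 119\right) + 17\right) \frac{1}{264} = \left(951 + 17\right) \frac{1}{264} = 968 \cdot \frac{1}{264} = \frac{11}{3}$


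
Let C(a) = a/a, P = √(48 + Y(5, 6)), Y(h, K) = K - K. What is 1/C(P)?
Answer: 1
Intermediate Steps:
Y(h, K) = 0
P = 4*√3 (P = √(48 + 0) = √48 = 4*√3 ≈ 6.9282)
C(a) = 1
1/C(P) = 1/1 = 1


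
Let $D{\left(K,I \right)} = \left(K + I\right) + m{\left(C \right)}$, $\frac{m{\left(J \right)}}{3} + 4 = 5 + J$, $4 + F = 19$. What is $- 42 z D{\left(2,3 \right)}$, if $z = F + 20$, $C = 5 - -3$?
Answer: $-47040$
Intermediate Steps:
$F = 15$ ($F = -4 + 19 = 15$)
$C = 8$ ($C = 5 + 3 = 8$)
$m{\left(J \right)} = 3 + 3 J$ ($m{\left(J \right)} = -12 + 3 \left(5 + J\right) = -12 + \left(15 + 3 J\right) = 3 + 3 J$)
$D{\left(K,I \right)} = 27 + I + K$ ($D{\left(K,I \right)} = \left(K + I\right) + \left(3 + 3 \cdot 8\right) = \left(I + K\right) + \left(3 + 24\right) = \left(I + K\right) + 27 = 27 + I + K$)
$z = 35$ ($z = 15 + 20 = 35$)
$- 42 z D{\left(2,3 \right)} = \left(-42\right) 35 \left(27 + 3 + 2\right) = \left(-1470\right) 32 = -47040$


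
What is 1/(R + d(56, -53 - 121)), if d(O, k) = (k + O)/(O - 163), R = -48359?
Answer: -107/5174295 ≈ -2.0679e-5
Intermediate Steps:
d(O, k) = (O + k)/(-163 + O)
1/(R + d(56, -53 - 121)) = 1/(-48359 + (56 + (-53 - 121))/(-163 + 56)) = 1/(-48359 + (56 - 174)/(-107)) = 1/(-48359 - 1/107*(-118)) = 1/(-48359 + 118/107) = 1/(-5174295/107) = -107/5174295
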